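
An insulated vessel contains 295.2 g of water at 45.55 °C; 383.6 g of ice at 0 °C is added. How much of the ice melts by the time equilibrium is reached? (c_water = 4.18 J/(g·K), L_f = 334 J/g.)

m_melted ≈ 168 g

Heat available from the water dropping to 0 °C: 295.2·4.18·45.55 = 56206 J.
Fully melting the ice requires m_ice L_f = 383.6·334 = 128122 J.
56206 J < 128122 J, so only part of the ice melts and the system sits at 0 °C.
m_melt = 56206 / L_f = 168.3 g.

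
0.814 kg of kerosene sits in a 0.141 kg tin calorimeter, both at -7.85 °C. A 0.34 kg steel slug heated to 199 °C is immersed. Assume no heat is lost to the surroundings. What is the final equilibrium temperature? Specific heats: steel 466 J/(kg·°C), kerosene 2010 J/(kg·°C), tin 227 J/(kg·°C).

Heat gained plus heat lost sum to zero:
0.34·466·(T − 199) + 0.814·2010·(T − (-7.85)) + 0.141·227·(T − (-7.85)) = 0
158.44(T − 199) + 1636.1(T − (-7.85)) + 32.01(T − (-7.85)) = 0
(158.44 + 1636.1 + 32.01) T = 158.44·199 + 1636.1·(-7.85) + 32.01·(-7.85)
T = 18435/1826.6 ≈ 10.09 °C

T_f ≈ 10.1 °C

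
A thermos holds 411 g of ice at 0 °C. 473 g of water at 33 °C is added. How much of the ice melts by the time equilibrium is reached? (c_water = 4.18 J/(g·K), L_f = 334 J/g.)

m_melted ≈ 195 g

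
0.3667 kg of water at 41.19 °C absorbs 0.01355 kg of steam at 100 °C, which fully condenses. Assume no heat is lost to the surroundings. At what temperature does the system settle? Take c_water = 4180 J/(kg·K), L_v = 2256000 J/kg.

Energy conservation, ΣQ = 0:
latent heat released on condensation: 0.01355·2256000 = 30569; condensed water 100 °C→T: 56.64(T − 100); water warms: 0.3667·4180·(T − 41.19) = 1532.8(T − 41.19)
1589.4 T = 30569 + 5663.9 + 63136 = 99369
T ≈ 62.52 °C — below 100 °C, confirming all the steam condensed.

T_f ≈ 62.5 °C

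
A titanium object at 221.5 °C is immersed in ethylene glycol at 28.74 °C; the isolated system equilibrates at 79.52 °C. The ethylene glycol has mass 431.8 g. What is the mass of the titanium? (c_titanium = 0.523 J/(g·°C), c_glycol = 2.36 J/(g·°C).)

m ≈ 697 g

Heat lost by the titanium = heat gained by the glycol:
m·0.523·(221.5 − 79.52) = 431.8·2.36·(79.52 − 28.74)
74.26 m = 51747  ⇒  m ≈ 696.9 g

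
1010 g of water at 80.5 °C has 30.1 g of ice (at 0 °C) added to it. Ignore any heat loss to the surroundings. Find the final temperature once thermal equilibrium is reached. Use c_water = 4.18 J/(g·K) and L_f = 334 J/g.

T_f ≈ 75.9 °C

Heat gained plus heat lost sum to zero:
latent heat to melt: 30.1·334 = 10053; meltwater 0→T: 30.1·4.18·T = 125.82 T; water cools: 1010·4.18·(T − 80.5) = 4221.8(T − 80.5)
4347.6 T = 339855 − 10053 = 329801
T ≈ 75.86 °C — above 0 °C, consistent with complete melting.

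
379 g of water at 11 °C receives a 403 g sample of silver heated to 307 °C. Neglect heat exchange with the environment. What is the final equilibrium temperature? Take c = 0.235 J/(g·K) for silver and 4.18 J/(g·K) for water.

Heat lost by the silver equals heat gained by the water:
403×0.235×(307 − T) = 379×4.18×(T − 11)
94.7(307 − T) = 1584.2(T − 11)
1678.9 T = 46501  ⇒  T ≈ 27.70 °C

T_f ≈ 27.7 °C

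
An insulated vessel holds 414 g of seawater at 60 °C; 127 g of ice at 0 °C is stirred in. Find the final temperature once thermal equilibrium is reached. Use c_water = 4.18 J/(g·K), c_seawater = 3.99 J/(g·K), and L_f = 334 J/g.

T_f ≈ 26.0 °C

Heat gained plus heat lost sum to zero:
latent heat to melt: 127×334 = 42418; meltwater 0→T: 127×4.18×T = 530.86 T; seawater: 1651.9(T − 60)
2182.7 T = 99112 − 42418 = 56694
T ≈ 25.97 °C (positive, so assuming full melt was valid).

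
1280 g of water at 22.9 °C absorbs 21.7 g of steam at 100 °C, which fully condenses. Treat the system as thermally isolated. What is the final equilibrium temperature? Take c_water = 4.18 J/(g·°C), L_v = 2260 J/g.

Energy balance with sensible and latent terms:
steam→water at 100 °C releases m L_v = 21.7·2260 = 49042
  condensed water 100 °C→T: 90.71(T − 100)
  water warms: 1280·4.18·(T − 22.9) = 5350.4(T − 22.9)
5441.1 T = 49042 + 9070.6 + 122524 = 180637
T ≈ 33.20 °C (< 100 °C, so full condensation is consistent).

T_f ≈ 33.2 °C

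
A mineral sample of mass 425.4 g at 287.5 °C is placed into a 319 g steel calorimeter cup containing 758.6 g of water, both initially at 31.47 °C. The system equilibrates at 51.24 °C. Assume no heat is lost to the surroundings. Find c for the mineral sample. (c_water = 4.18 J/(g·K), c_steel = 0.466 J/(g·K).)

c ≈ 0.653 J/(g·K)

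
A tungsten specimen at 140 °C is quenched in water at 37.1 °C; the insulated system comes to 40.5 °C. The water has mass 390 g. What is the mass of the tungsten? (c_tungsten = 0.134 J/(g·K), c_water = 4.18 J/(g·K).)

Heat gained plus heat lost sum to zero:
m·0.134·(40.5 − 140) + 390·4.18·(40.5 − 37.1) = 0
-13.33 m = -5542.7
m = -5542.7/-13.33 ≈ 415.7 g

m ≈ 416 g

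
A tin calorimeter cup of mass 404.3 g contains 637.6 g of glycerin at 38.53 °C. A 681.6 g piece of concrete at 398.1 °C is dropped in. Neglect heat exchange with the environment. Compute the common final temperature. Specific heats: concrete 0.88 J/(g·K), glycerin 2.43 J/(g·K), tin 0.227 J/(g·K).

Conservation of energy gives ΣQ = 0:
681.6×0.88×(T − 398.1) + 637.6×2.43×(T − 38.53) + 404.3×0.227×(T − 38.53) = 0
599.81(T − 398.1) + 1549.4(T − 38.53) + 91.78(T − 38.53) = 0
2241 T = 302017
T = 302017/2241 ≈ 134.77 °C

T_f ≈ 134.8 °C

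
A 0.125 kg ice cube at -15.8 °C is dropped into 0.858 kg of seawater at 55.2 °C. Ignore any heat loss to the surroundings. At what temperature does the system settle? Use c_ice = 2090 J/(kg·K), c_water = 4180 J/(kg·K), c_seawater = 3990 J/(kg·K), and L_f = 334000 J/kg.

Conservation of energy gives ΣQ = 0:
ice -15.8→0 °C: 0.125·2090·15.8 = 4127.8
  fusion: m_ice L_f = 0.125·334000 = 41750
  warm the meltwater: 522.5 T
  seawater: 3423.4(T − 55.2)
3945.9 T = 188973 − 45878 = 143095
T ≈ 36.26 °C — above 0 °C, consistent with complete melting.

T_f ≈ 36.3 °C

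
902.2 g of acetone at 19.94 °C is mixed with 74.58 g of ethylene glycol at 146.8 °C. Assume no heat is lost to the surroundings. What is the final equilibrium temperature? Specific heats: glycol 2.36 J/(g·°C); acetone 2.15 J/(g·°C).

T_f ≈ 30.5 °C

T_f is the heat-capacity-weighted average of the initial temperatures:
T_f = (176.01×146.8 + 1939.7×19.94) / (176.01 + 1939.7)
    = 64516 / 2115.7 ≈ 30.49 °C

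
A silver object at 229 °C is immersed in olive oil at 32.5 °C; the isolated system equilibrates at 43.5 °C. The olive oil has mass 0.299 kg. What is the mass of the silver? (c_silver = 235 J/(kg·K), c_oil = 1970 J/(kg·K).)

m ≈ 0.149 kg

Taking heat into each body as positive, Σ m c ΔT = 0:
m·235·(43.5 − 229) + 0.299·1970·(43.5 − 32.5) = 0
-43592 m = -6479.3
m = -6479.3/-43592 ≈ 0.1486 kg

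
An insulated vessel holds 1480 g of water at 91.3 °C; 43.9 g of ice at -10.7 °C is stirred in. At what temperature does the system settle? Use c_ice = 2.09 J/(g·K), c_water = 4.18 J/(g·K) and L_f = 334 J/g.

T_f ≈ 86.2 °C

Energy conservation, ΣQ = 0:
warm ice to 0 °C: 43.9·2.09·(0 − (-10.7)) = 981.74
  latent heat to melt: 43.9·334 = 14663
  meltwater 0→T: 43.9·4.18·T = 183.5 T
  water cools: 1480·4.18·(T − 91.3) = 6186.4(T − 91.3)
6369.9 T = 564818 − 15644 = 549174
T ≈ 86.21 °C — above 0 °C, consistent with complete melting.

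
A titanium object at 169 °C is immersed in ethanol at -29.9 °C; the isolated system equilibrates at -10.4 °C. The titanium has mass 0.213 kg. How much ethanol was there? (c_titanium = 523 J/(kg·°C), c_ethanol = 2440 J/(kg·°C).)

Net heat exchanged in the isolated system is zero:
0.213·523·(-10.4 − 169) + m·2440·(-10.4 − (-29.9)) = 0
47580 m = 19985
m = 19985/47580 ≈ 0.42 kg

m ≈ 0.42 kg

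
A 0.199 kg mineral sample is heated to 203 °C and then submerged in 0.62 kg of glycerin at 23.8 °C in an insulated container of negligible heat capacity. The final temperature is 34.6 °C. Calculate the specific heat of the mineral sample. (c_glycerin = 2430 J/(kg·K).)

Heat gained plus heat lost sum to zero:
0.199×c×(34.6 − 203) + 0.62×2430×(34.6 − 23.8) = 0
-33.51 c = -16271
c = -16271/-33.51 ≈ 485.5 J/(kg·K)

c ≈ 486 J/(kg·K)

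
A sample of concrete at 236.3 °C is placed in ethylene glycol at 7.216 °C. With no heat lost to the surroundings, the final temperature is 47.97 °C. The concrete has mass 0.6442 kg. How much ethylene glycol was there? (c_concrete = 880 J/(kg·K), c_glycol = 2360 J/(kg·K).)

m ≈ 1.11 kg

Heat lost by the concrete = heat gained by the glycol:
0.6442×880×(236.3 − 47.97) = m×2360×(47.97 − 7.216)
96179 m = 106764  ⇒  m ≈ 1.11 kg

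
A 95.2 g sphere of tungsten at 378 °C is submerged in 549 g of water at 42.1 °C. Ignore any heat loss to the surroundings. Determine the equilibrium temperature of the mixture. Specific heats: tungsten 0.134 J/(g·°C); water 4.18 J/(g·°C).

Let T be the final temperature. ΣQ_i = 0:
95.2*0.134*(T − 378) + 549*4.18*(T − 42.1) = 0
12.76(T − 378) + 2294.8(T − 42.1) = 0
2307.6 T = 101434
T ≈ 43.96 °C

T_f ≈ 44.0 °C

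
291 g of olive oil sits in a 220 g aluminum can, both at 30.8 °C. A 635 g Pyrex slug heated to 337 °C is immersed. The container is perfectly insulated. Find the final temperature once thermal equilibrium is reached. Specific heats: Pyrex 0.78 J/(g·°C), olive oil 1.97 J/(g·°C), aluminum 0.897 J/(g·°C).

T_f ≈ 150.6 °C

Taking heat into each body as positive, Σ m c ΔT = 0:
635*0.78*(T − 337) + 291*1.97*(T − 30.8) + 220*0.897*(T − 30.8) = 0
495.3(T − 337) + 573.27(T − 30.8) + 197.34(T − 30.8) = 0
(495.3 + 573.27 + 197.34) T = 495.3*337 + 573.27*30.8 + 197.34*30.8
T = 190651/1265.9 ≈ 150.60 °C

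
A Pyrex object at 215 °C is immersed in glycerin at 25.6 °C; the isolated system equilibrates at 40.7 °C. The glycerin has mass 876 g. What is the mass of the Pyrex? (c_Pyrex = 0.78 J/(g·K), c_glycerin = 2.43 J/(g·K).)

m ≈ 236 g

Heat lost by the Pyrex = heat gained by the glycerin:
m×0.78×(215 − 40.7) = 876×2.43×(40.7 − 25.6)
135.95 m = 32143  ⇒  m ≈ 236.4 g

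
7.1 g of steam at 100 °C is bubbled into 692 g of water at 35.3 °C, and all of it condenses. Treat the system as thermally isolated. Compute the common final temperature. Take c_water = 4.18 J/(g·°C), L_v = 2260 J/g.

Sum of m c ΔT and latent-heat terms is zero:
condense steam: −7.1×2260 = −16046
  condensed water 100 °C→T: 29.68(T − 100)
  water warms: 692×4.18×(T − 35.3) = 2892.6(T − 35.3)
2922.2 T = 16046 + 2967.8 + 102107 = 121121
T ≈ 41.45 °C — below 100 °C, confirming all the steam condensed.

T_f ≈ 41.4 °C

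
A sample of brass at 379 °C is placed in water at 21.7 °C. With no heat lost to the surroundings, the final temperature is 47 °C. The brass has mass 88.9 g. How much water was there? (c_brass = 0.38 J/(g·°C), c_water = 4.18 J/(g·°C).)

|Q_brass| = |Q_water|:
88.9×0.38×(379 − 47) = m×4.18×(47 − 21.7)
105.75 m = 11216  ⇒  m ≈ 106.1 g

m ≈ 106 g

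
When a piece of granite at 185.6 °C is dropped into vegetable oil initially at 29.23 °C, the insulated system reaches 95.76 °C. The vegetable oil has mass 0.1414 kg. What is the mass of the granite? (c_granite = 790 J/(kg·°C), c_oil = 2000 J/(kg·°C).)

m ≈ 0.265 kg

Heat lost by the granite = heat gained by the oil:
m×790×(185.6 − 95.76) = 0.1414×2000×(95.76 − 29.23)
70974 m = 18815  ⇒  m ≈ 0.2651 kg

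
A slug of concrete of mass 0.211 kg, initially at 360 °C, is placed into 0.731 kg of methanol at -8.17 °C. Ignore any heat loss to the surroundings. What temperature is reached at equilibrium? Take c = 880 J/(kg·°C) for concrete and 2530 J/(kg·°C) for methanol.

T_f ≈ 25.4 °C

Heat lost by the concrete equals heat gained by the methanol:
0.211*880*(360 − T) = 0.731*2530*(T − (-8.17))
185.68(360 − T) = 1849.4(T − (-8.17))
2035.1 T = 51735  ⇒  T ≈ 25.42 °C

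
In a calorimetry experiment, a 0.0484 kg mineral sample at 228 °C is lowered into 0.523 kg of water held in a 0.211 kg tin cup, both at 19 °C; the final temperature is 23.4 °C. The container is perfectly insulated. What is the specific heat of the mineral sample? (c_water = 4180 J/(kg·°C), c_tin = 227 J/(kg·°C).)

Setting the total heat transfer to zero:
0.0484·c·(23.4 − 228) + 0.523·4180·(23.4 − 19) + 0.211·227·(23.4 − 19) = 0
-9.903 c = -9829.8
c = -9829.8/-9.903 ≈ 992.6 J/(kg·°C)

c ≈ 993 J/(kg·°C)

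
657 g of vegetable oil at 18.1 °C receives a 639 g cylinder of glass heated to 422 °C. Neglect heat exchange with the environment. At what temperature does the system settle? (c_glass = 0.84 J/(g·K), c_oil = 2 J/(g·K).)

T_f ≈ 135.2 °C

Let T be the final temperature. ΣQ_i = 0:
639×0.84×(T − 422) + 657×2×(T − 18.1) = 0
536.76(T − 422) + 1314(T − 18.1) = 0
(536.76 + 1314) T = 536.76×422 + 1314×18.1
T ≈ 135.24 °C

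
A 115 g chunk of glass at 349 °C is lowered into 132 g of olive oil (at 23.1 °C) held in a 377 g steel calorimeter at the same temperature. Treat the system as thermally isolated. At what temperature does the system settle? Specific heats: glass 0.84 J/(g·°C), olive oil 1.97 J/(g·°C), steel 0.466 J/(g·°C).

T_f ≈ 82.2 °C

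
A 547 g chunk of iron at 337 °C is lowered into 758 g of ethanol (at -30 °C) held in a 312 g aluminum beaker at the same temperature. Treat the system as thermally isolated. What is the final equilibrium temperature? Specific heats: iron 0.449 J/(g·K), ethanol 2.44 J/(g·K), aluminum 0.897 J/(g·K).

T_f ≈ 8.0 °C

T_f is the heat-capacity-weighted average of the initial temperatures:
T_f = (245.6*337 + 1849.5*(-30) + 279.86*(-30)) / (245.6 + 1849.5 + 279.86)
    = 18887 / 2375 ≈ 7.95 °C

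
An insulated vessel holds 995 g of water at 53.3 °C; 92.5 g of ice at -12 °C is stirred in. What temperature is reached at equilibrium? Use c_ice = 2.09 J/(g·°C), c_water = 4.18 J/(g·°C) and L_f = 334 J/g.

T_f ≈ 41.5 °C

Sum of m c ΔT and latent-heat terms is zero:
warm ice to 0 °C: 92.5×2.09×(0 − (-12)) = 2319.9
  fusion: m_ice L_f = 92.5×334 = 30895
  warm the meltwater: 386.65 T
  water: 4159.1(T − 53.3)
4545.7 T = 221680 − 33215 = 188465
T ≈ 41.46 °C. Since T > 0 °C, the all-ice-melts assumption holds.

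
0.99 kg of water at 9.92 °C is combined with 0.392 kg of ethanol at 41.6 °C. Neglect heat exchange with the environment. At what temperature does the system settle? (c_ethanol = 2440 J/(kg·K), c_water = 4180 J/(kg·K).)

T_f ≈ 15.9 °C

|Q_ethanol| = |Q_water|:
0.392*2440*(41.6 − T) = 0.99*4180*(T − 9.92)
956.48(41.6 − T) = 4138.2(T − 9.92)
5094.7 T = 80841  ⇒  T ≈ 15.87 °C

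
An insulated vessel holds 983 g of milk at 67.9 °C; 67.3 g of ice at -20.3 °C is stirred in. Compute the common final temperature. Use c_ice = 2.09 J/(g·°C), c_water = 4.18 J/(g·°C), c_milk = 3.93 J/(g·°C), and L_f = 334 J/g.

T_f ≈ 57.2 °C

Heat gained plus heat lost sum to zero:
ice -20.3→0 °C: 67.3·2.09·20.3 = 2855.3
  latent heat to melt: 67.3·334 = 22478
  warm the meltwater: 281.31 T
  milk cools: 983·3.93·(T − 67.9) = 3863.2(T − 67.9)
4144.5 T = 262311 − 25334 = 236977
T ≈ 57.18 °C (positive, so assuming full melt was valid).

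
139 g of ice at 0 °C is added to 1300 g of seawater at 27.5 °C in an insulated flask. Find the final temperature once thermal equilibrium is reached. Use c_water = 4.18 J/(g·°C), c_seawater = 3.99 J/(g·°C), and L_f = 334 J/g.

Energy balance with sensible and latent terms:
fusion: m_ice L_f = 139·334 = 46426
  meltwater 0→T: 139·4.18·T = 581.02 T
  seawater cools: 1300·3.99·(T − 27.5) = 5187(T − 27.5)
5768 T = 142642 − 46426 = 96216
T ≈ 16.68 °C. Since T > 0 °C, the all-ice-melts assumption holds.

T_f ≈ 16.7 °C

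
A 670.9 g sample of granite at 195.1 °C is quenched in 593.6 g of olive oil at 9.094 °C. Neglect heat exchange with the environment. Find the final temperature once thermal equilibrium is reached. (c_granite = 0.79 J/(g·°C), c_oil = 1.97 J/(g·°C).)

Energy conservation, ΣQ = 0:
670.9·0.79·(T − 195.1) + 593.6·1.97·(T − 9.094) = 0
530.01(T − 195.1) + 1169.4(T − 9.094) = 0
(530.01 + 1169.4) T = 530.01·195.1 + 1169.4·9.094
T = 114040 / 1699.4 = 67.1 °C

T_f ≈ 67.1 °C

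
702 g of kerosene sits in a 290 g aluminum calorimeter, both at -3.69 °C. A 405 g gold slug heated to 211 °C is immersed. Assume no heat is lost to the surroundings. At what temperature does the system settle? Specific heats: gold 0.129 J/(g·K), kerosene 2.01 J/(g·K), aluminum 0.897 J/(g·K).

T_f ≈ 2.8 °C

Conservation of energy gives ΣQ = 0:
405*0.129*(T − 211) + 702*2.01*(T − (-3.69)) + 290*0.897*(T − (-3.69)) = 0
52.25(T − 211) + 1411(T − (-3.69)) + 260.13(T − (-3.69)) = 0
1723.4 T = 4857.2
T = 4857.2/1723.4 ≈ 2.82 °C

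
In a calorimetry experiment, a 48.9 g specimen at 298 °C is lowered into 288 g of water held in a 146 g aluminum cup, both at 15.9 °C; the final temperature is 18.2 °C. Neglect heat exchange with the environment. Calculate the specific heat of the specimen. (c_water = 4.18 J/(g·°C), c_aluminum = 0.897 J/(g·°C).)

c ≈ 0.224 J/(g·°C)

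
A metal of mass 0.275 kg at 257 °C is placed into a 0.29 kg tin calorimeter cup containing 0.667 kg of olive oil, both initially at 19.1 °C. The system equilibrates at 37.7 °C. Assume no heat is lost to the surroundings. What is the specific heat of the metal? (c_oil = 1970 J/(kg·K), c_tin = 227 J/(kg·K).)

Let T be the final temperature. ΣQ_i = 0:
0.275·c·(37.7 − 257) + 0.667·1970·(37.7 − 19.1) + 0.29·227·(37.7 − 19.1) = 0
-60.31 c = -25665
c = -25665/-60.31 ≈ 425.6 J/(kg·K)

c ≈ 426 J/(kg·K)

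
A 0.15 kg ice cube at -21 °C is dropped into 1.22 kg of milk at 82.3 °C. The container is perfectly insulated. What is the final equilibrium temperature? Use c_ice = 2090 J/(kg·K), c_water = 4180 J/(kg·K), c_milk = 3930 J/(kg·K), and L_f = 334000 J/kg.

T_f ≈ 62.3 °C

Energy balance with sensible and latent terms:
ice -21→0 °C: 0.15·2090·21 = 6583.5
  fusion: m_ice L_f = 0.15·334000 = 50100
  warm the meltwater: 627 T
  milk: 4794.6(T − 82.3)
5421.6 T = 394596 − 56684 = 337912
T ≈ 62.33 °C. Since T > 0 °C, the all-ice-melts assumption holds.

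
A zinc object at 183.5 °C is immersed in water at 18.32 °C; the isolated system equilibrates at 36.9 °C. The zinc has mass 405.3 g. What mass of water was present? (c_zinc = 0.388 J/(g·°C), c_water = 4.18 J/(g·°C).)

m ≈ 297 g

Heat lost by the zinc = heat gained by the water:
405.3×0.388×(183.5 − 36.9) = m×4.18×(36.9 − 18.32)
77.66 m = 23054  ⇒  m ≈ 296.8 g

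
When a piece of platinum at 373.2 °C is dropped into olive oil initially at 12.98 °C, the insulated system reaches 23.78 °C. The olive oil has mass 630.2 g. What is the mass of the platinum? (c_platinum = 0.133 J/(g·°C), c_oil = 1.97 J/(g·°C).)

m ≈ 289 g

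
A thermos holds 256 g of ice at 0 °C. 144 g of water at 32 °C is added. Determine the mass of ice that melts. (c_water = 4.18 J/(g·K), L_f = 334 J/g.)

Water can give up m c ΔT = 144·4.18·32 = 19261 J before reaching 0 °C.
Fully melting the ice requires m_ice L_f = 256·334 = 85504 J.
19261 J < 85504 J, so only part of the ice melts and the system sits at 0 °C.
m_melted·334 = 19261  ⇒  m_melted ≈ 57.67 g.

m_melted ≈ 57.7 g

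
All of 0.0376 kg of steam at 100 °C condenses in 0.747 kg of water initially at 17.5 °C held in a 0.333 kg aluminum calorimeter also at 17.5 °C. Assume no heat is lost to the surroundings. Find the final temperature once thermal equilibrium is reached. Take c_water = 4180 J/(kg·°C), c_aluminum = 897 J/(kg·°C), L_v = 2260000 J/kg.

T_f ≈ 44.9 °C

Let T be the final temperature. ΣQ_i = 0:
steam→water at 100 °C releases m L_v = 0.0376×2260000 = 84976
  condensed water 100 °C→T: 157.17(T − 100)
  original water: 3122.5(T − 17.5)
  cup: 298.7(T − 17.5)
3578.3 T = 84976 + 15717 + 59870 = 160563
T ≈ 44.87 °C — below 100 °C, confirming all the steam condensed.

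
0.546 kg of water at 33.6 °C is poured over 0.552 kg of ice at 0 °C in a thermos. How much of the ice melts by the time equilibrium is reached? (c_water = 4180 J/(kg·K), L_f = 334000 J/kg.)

m_melted ≈ 0.23 kg

Cooling the water to 0 °C releases 0.546·4180·33.6 = 76685 J.
Melting all 0.552 kg of ice would need 0.552·334000 = 184368 J.
76685 J < 184368 J, so only part of the ice melts and the system sits at 0 °C.
m_melt = 76685 / L_f = 0.2296 kg.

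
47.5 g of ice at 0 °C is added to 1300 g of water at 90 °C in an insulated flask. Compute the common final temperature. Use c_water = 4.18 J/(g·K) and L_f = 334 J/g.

T_f ≈ 84.0 °C

Let T be the final temperature. ΣQ_i = 0:
fusion: m_ice L_f = 47.5×334 = 15865; warm the meltwater: 198.55 T; water: 5434(T − 90)
5632.6 T = 489060 − 15865 = 473195
T ≈ 84.01 °C — above 0 °C, consistent with complete melting.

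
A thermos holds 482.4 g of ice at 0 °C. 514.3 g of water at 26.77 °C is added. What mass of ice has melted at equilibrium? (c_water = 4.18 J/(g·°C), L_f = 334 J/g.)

Water can give up m c ΔT = 514.3×4.18×26.77 = 57549 J before reaching 0 °C.
Melting all 482.4 g of ice would need 482.4×334 = 161122 J.
Since 57549 < 161122 J, not all the ice melts; equilibrium is at 0 °C.
m_melt = 57549 / L_f = 172.3 g.

m_melted ≈ 172 g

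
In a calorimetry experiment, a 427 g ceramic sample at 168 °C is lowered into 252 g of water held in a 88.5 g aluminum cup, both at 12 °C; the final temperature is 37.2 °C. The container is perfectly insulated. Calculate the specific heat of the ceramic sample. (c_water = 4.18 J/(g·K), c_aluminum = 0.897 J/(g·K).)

Taking heat into each body as positive, Σ m c ΔT = 0:
427·c·(37.2 − 168) + 252·4.18·(37.2 − 12) + 88.5·0.897·(37.2 − 12) = 0
-55852 c = -28545
c = -28545/-55852 ≈ 0.5111 J/(g·K)

c ≈ 0.511 J/(g·K)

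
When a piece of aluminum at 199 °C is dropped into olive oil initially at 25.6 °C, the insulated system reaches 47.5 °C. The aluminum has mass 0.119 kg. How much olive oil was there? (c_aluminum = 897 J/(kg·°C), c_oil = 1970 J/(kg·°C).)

m ≈ 0.375 kg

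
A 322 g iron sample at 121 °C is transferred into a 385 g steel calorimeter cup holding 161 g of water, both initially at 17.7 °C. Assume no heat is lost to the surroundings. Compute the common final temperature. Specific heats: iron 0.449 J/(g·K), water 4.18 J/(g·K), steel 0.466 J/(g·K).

T_f ≈ 32.7 °C

Net heat exchanged in the isolated system is zero:
322*0.449*(T − 121) + 161*4.18*(T − 17.7) + 385*0.466*(T − 17.7) = 0
144.58(T − 121) + 672.98(T − 17.7) + 179.41(T − 17.7) = 0
996.97 T = 32581
T ≈ 32.68 °C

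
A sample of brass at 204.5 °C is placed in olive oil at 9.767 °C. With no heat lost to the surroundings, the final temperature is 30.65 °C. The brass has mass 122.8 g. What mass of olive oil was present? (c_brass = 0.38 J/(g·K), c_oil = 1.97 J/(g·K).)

m ≈ 197 g

Conservation of energy gives ΣQ = 0:
122.8·0.38·(30.65 − 204.5) + m·1.97·(30.65 − 9.767) = 0
41.14 m = 8112.5
m = 8112.5/41.14 ≈ 197.2 g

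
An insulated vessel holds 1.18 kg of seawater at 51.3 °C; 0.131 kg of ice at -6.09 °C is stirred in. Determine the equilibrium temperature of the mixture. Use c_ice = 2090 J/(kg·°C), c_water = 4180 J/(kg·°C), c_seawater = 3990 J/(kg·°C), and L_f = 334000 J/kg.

T_f ≈ 37.3 °C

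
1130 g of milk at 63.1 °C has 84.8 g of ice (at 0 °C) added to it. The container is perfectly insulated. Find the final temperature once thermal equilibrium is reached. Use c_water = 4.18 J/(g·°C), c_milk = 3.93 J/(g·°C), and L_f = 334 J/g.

T_f ≈ 52.5 °C

Taking heat into each body as positive, Σ m c ΔT = 0:
latent heat to melt: 84.8×334 = 28323
  meltwater 0→T: 84.8×4.18×T = 354.46 T
  milk: 4440.9(T − 63.1)
4795.4 T = 280221 − 28323 = 251898
T ≈ 52.53 °C — above 0 °C, consistent with complete melting.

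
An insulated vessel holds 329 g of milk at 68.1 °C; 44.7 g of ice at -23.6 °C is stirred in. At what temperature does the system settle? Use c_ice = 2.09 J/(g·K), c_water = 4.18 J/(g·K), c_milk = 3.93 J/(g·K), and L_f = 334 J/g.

T_f ≈ 47.9 °C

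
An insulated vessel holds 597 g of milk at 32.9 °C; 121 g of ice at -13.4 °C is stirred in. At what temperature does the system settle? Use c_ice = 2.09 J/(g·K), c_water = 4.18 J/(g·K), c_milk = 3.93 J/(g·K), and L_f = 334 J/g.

Net heat exchanged in the isolated system is zero:
ice -13.4→0 °C: 121·2.09·13.4 = 3388.7; melt ice: 121·334 = 40414; meltwater 0→T: 121·4.18·T = 505.78 T; milk: 2346.2(T − 32.9)
2852 T = 77190 − 43803 = 33388
T ≈ 11.71 °C. Since T > 0 °C, the all-ice-melts assumption holds.

T_f ≈ 11.7 °C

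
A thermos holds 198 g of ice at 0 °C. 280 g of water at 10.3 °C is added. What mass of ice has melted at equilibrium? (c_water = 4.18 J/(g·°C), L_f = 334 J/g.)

m_melted ≈ 36.1 g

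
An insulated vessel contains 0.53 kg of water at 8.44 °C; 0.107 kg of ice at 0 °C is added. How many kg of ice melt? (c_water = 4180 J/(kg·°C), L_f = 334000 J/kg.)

m_melted ≈ 0.056 kg

Cooling the water to 0 °C releases 0.53×4180×8.44 = 18698 J.
To melt every bit of ice: 0.107×334000 = 35738 J.
That's not enough to melt it all — equilibrium is at 0 °C with ice remaining.
m_melt = 18698 / L_f = 0.05598 kg.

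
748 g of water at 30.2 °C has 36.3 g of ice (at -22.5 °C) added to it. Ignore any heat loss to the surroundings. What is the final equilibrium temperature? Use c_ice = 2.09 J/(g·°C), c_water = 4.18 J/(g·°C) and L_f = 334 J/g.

T_f ≈ 24.6 °C

Conservation of energy gives ΣQ = 0:
ice -22.5→0 °C: 36.3·2.09·22.5 = 1707
  latent heat to melt: 36.3·334 = 12124
  warm the meltwater: 151.73 T
  water: 3126.6(T − 30.2)
3278.4 T = 94425 − 13831 = 80593
T ≈ 24.58 °C. Since T > 0 °C, the all-ice-melts assumption holds.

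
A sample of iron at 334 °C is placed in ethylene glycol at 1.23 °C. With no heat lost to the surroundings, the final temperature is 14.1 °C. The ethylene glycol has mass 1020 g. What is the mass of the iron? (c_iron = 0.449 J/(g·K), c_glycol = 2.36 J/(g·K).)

m ≈ 216 g

|Q_iron| = |Q_glycol|:
m×0.449×(334 − 14.1) = 1020×2.36×(14.1 − 1.23)
143.64 m = 30981  ⇒  m ≈ 215.7 g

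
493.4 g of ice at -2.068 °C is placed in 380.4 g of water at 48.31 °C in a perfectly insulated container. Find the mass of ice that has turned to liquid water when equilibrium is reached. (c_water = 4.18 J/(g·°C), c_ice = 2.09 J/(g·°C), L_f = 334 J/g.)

Heat available from the water dropping to 0 °C: 380.4·4.18·48.31 = 76816 J.
Warming the ice to 0 °C takes 493.4·2.09·2.068 = 2132.5 J, leaving 74684 J for melting.
Melting all 493.4 g of ice would need 493.4·334 = 164796 J.
74684 J < 164796 J, so only part of the ice melts and the system sits at 0 °C.
m_melted·334 = 74684  ⇒  m_melted ≈ 223.6 g.

m_melted ≈ 224 g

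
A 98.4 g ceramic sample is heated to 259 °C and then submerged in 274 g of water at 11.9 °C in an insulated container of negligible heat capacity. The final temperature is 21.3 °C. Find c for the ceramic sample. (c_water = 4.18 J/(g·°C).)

c ≈ 0.46 J/(g·°C)

Setting the total heat transfer to zero:
98.4·c·(21.3 − 259) + 274·4.18·(21.3 − 11.9) = 0
-23390 c = -10766
c = -10766/-23390 ≈ 0.4603 J/(g·°C)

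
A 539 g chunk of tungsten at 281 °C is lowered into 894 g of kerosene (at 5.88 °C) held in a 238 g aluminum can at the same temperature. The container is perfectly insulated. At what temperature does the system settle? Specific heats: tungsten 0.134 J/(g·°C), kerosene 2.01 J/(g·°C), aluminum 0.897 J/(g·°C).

T_f = Σ m_i c_i T_i / Σ m_i c_i:
T_f = (72.23·281 + 1796.9·5.88 + 213.49·5.88) / (72.23 + 1796.9 + 213.49)
    = 32117 / 2082.7 ≈ 15.42 °C

T_f ≈ 15.4 °C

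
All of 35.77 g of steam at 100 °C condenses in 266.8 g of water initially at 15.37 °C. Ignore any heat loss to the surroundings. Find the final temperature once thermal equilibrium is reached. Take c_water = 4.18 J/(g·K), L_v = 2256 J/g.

T_f ≈ 89.2 °C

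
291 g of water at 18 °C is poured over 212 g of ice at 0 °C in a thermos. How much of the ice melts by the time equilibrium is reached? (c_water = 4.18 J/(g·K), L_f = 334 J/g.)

Water can give up m c ΔT = 291·4.18·18 = 21895 J before reaching 0 °C.
To melt every bit of ice: 212·334 = 70808 J.
21895 J < 70808 J, so only part of the ice melts and the system sits at 0 °C.
m_melted·334 = 21895  ⇒  m_melted ≈ 65.55 g.

m_melted ≈ 65.6 g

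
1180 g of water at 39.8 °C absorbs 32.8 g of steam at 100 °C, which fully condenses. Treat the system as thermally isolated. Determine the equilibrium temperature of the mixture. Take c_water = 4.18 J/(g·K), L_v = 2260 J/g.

Taking heat into each body as positive, Σ m c ΔT = 0:
condense steam: −32.8·2260 = −74128; condensate cools 100→T: 32.8·4.18·(T − 100) = 137.1(T − 100); water warms: 1180·4.18·(T − 39.8) = 4932.4(T − 39.8)
5069.5 T = 74128 + 13710 + 196310 = 284148
T ≈ 56.05 °C (< 100 °C, so full condensation is consistent).

T_f ≈ 56.1 °C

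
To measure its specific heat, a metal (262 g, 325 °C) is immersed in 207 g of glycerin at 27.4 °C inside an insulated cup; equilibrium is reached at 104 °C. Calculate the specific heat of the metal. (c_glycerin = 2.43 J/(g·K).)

c ≈ 0.665 J/(g·K)

m_s c (T_s − T_f) = m_glycerin c_glycerin (T_f − T_0):
262·c·(325 − 104) = 207·2.43·(104 − 27.4)
57902 c = 38531  ⇒  c ≈ 0.6654 J/(g·K)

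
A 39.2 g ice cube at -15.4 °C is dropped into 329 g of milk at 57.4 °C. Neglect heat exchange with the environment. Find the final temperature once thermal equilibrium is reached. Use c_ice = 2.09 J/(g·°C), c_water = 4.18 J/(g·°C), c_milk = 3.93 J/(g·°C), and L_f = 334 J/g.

Let T be the final temperature. ΣQ_i = 0:
ice -15.4→0 °C: 39.2×2.09×15.4 = 1261.7
  fusion: m_ice L_f = 39.2×334 = 13093
  meltwater 0→T: 39.2×4.18×T = 163.86 T
  milk cools: 329×3.93×(T − 57.4) = 1293(T − 57.4)
1456.8 T = 74216 − 14354 = 59862
T ≈ 41.09 °C. Since T > 0 °C, the all-ice-melts assumption holds.

T_f ≈ 41.1 °C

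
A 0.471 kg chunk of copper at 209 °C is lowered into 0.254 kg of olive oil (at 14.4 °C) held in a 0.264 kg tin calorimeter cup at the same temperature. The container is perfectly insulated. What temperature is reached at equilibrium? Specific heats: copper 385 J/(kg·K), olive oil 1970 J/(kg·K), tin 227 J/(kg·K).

With ΣQ=0 the equilibrium temperature is the m·c-weighted mean:
T_f = (181.33·209 + 500.38·14.4 + 59.93·14.4) / (181.33 + 500.38 + 59.93)
    = 45967 / 741.64 ≈ 61.98 °C

T_f ≈ 62.0 °C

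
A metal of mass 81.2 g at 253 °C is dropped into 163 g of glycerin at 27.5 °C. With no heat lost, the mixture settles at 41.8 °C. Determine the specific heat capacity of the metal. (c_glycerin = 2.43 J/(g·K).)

Heat lost by the metal = heat gained by the glycerin:
81.2·c·(253 − 41.8) = 163·2.43·(41.8 − 27.5)
17149 c = 5664.1  ⇒  c ≈ 0.3303 J/(g·K)

c ≈ 0.33 J/(g·K)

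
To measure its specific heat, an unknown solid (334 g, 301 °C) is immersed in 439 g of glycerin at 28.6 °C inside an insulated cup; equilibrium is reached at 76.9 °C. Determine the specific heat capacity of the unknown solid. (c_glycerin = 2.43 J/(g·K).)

Heat lost by the unknown solid = heat gained by the glycerin:
334×c×(301 − 76.9) = 439×2.43×(76.9 − 28.6)
74849 c = 51525  ⇒  c ≈ 0.6884 J/(g·K)

c ≈ 0.688 J/(g·K)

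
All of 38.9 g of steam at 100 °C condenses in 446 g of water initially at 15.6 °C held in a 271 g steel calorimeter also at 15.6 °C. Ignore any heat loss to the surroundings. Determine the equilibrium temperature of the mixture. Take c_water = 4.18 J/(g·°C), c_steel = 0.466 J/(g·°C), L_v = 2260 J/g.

Conservation of energy gives ΣQ = 0:
condense steam: −38.9×2260 = −87914; condensed water 100 °C→T: 162.6(T − 100); original water: 1864.3(T − 15.6); steel cup: 271×0.466×(T − 15.6) = 126.29(T − 15.6)
2153.2 T = 87914 + 16260 + 31053 = 135227
T ≈ 62.80 °C (< 100 °C, so full condensation is consistent).

T_f ≈ 62.8 °C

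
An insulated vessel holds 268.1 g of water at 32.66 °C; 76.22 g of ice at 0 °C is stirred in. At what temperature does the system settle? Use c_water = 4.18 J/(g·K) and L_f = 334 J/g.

T_f ≈ 7.7 °C

Setting the total heat transfer to zero:
fusion: m_ice L_f = 76.22·334 = 25457; meltwater 0→T: 76.22·4.18·T = 318.6 T; water: 1120.7(T − 32.66)
1439.3 T = 36601 − 25457 = 11143
T ≈ 7.74 °C (positive, so assuming full melt was valid).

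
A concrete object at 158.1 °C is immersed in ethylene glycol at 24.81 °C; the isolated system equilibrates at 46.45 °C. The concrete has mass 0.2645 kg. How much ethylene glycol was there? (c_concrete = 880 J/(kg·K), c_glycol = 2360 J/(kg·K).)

|Q_concrete| = |Q_glycol|:
0.2645·880·(158.1 − 46.45) = m·2360·(46.45 − 24.81)
51070 m = 25988  ⇒  m ≈ 0.5089 kg

m ≈ 0.509 kg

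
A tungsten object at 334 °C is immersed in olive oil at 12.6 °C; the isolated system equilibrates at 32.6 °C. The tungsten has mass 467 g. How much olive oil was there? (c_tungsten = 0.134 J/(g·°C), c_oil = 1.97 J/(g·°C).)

Heat lost by the tungsten = heat gained by the oil:
467×0.134×(334 − 32.6) = m×1.97×(32.6 − 12.6)
39.4 m = 18861  ⇒  m ≈ 478.7 g

m ≈ 479 g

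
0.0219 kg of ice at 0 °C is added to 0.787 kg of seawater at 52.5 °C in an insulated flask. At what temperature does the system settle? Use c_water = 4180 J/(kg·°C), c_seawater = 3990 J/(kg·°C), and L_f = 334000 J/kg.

Taking heat into each body as positive, Σ m c ΔT = 0:
fusion: m_ice L_f = 0.0219·334000 = 7314.6; meltwater 0→T: 0.0219·4180·T = 91.54 T; seawater: 3140.1(T − 52.5)
3231.7 T = 164857 − 7314.6 = 157542
T ≈ 48.75 °C. Since T > 0 °C, the all-ice-melts assumption holds.

T_f ≈ 48.7 °C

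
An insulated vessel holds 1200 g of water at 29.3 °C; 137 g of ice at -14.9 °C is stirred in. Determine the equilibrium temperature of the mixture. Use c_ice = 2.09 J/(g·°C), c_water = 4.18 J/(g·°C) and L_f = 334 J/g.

Energy conservation, ΣQ = 0:
warm ice to 0 °C: 137·2.09·(0 − (-14.9)) = 4266.3; melt ice: 137·334 = 45758; meltwater 0→T: 137·4.18·T = 572.66 T; water: 5016(T − 29.3)
5588.7 T = 146969 − 50024 = 96944
T ≈ 17.35 °C — above 0 °C, consistent with complete melting.

T_f ≈ 17.3 °C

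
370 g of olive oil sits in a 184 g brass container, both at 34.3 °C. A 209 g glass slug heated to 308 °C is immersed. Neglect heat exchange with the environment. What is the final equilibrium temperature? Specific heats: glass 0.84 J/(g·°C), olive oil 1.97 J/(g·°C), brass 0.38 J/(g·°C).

Setting the total heat transfer to zero:
209×0.84×(T − 308) + 370×1.97×(T − 34.3) + 184×0.38×(T − 34.3) = 0
(175.56 + 728.9 + 69.92) T = 175.56×308 + 728.9×34.3 + 69.92×34.3
T = 81472 / 974.38 = 83.6 °C

T_f ≈ 83.6 °C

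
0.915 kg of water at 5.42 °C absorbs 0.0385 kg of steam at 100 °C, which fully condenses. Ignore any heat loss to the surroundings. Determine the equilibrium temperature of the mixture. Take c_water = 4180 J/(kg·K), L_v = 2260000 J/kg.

Energy conservation, ΣQ = 0:
steam→water at 100 °C releases m L_v = 0.0385×2260000 = 87010; condensed water 100 °C→T: 160.93(T − 100); water warms: 0.915×4180×(T − 5.42) = 3824.7(T − 5.42)
3985.6 T = 87010 + 16093 + 20730 = 123833
T ≈ 31.07 °C (< 100 °C, so full condensation is consistent).

T_f ≈ 31.1 °C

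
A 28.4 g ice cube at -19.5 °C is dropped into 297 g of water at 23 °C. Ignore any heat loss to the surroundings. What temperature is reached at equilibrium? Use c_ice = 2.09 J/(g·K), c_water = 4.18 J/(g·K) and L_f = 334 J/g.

T_f ≈ 13.2 °C

Conservation of energy gives ΣQ = 0:
warm ice to 0 °C: 28.4×2.09×(0 − (-19.5)) = 1157.4
  fusion: m_ice L_f = 28.4×334 = 9485.6
  meltwater 0→T: 28.4×4.18×T = 118.71 T
  water cools: 297×4.18×(T − 23) = 1241.5(T − 23)
1360.2 T = 28554 − 10643 = 17911
T ≈ 13.17 °C. Since T > 0 °C, the all-ice-melts assumption holds.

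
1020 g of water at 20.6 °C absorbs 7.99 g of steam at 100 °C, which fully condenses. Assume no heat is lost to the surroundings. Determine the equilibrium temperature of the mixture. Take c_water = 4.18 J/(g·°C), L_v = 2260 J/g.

Conservation of energy gives ΣQ = 0:
condense steam: −7.99·2260 = −18057
  condensate cools 100→T: 7.99·4.18·(T − 100) = 33.4(T − 100)
  water warms: 1020·4.18·(T − 20.6) = 4263.6(T − 20.6)
4297 T = 18057 + 3339.8 + 87830 = 109227
T ≈ 25.42 °C (< 100 °C, so full condensation is consistent).

T_f ≈ 25.4 °C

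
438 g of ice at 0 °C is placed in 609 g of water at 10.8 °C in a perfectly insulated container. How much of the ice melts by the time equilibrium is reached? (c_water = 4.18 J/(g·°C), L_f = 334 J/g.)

Cooling the water to 0 °C releases 609×4.18×10.8 = 27493 J.
Fully melting the ice requires m_ice L_f = 438×334 = 146292 J.
27493 J < 146292 J, so only part of the ice melts and the system sits at 0 °C.
m_melt = 27493 / L_f = 82.31 g.

m_melted ≈ 82.3 g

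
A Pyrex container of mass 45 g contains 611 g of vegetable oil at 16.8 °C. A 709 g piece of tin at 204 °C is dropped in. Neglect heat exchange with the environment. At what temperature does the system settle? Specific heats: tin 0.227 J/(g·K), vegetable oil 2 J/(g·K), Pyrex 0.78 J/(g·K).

T_f ≈ 38.0 °C

Let T be the final temperature. ΣQ_i = 0:
709*0.227*(T − 204) + 611*2*(T − 16.8) + 45*0.78*(T − 16.8) = 0
160.94(T − 204) + 1222(T − 16.8) + 35.1(T − 16.8) = 0
(160.94 + 1222 + 35.1) T = 160.94*204 + 1222*16.8 + 35.1*16.8
T ≈ 38.05 °C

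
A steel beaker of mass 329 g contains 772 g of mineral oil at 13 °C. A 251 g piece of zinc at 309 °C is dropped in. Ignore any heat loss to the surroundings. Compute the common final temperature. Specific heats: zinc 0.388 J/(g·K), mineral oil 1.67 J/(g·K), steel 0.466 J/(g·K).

T_f ≈ 31.7 °C

Net heat exchanged in the isolated system is zero:
251×0.388×(T − 309) + 772×1.67×(T − 13) + 329×0.466×(T − 13) = 0
1539.9 T = 48846
T = 48846/1539.9 ≈ 31.72 °C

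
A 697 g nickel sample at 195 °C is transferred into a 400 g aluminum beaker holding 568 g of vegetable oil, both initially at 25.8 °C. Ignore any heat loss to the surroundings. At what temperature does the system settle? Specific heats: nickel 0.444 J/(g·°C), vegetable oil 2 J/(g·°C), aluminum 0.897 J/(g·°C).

T_f ≈ 54.8 °C

T_f is the heat-capacity-weighted average of the initial temperatures:
T_f = (309.47·195 + 1136·25.8 + 358.8·25.8) / (309.47 + 1136 + 358.8)
    = 98912 / 1804.3 ≈ 54.82 °C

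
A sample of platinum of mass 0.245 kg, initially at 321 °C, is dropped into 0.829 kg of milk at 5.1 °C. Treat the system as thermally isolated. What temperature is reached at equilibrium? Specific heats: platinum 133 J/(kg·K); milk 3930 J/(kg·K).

T_f ≈ 8.2 °C

Conservation of energy gives ΣQ = 0:
0.245·133·(T − 321) + 0.829·3930·(T − 5.1) = 0
3290.6 T = 27075
T = 27075 / 3290.6 = 8.23 °C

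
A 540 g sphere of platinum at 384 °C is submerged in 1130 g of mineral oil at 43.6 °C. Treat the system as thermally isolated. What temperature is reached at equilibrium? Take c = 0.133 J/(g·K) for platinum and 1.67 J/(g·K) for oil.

T_f ≈ 56.1 °C

Set heat shed by the hot body equal to heat absorbed by the cold body:
540*0.133*(384 − T) = 1130*1.67*(T − 43.6)
71.82(384 − T) = 1887.1(T − 43.6)
1958.9 T = 109856  ⇒  T ≈ 56.08 °C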